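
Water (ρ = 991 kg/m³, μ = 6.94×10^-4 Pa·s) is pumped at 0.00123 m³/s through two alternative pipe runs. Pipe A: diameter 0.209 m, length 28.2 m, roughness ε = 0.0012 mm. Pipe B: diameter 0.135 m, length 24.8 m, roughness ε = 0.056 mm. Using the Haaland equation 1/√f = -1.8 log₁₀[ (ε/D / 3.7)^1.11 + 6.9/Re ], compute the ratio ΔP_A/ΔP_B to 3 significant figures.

Pipe A: V = Q/A = 0.00123/0.03431 = 0.03585 m/s; Re = 1.07e+04; ε/D = 5.74e-06; Haaland → f = 0.03032; ΔP_A = f(L/D)(ρV²/2) = 2.606 Pa.
Pipe B: V = Q/A = 0.00123/0.01431 = 0.08593 m/s; Re = 1.657e+04; ε/D = 0.000415; Haaland → f = 0.02768; ΔP_B = f(L/D)(ρV²/2) = 18.6 Pa.
ΔP_A/ΔP_B = 2.606/18.6 = 0.140.

ΔP_A/ΔP_B ≈ 0.140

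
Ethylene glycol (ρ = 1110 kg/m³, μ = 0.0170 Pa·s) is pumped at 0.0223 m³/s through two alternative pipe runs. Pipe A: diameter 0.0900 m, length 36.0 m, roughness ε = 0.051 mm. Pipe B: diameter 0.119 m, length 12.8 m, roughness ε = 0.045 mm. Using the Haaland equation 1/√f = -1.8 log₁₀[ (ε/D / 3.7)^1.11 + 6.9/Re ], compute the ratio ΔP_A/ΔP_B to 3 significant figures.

Pipe A: V = Q/A = 0.0223/0.006362 = 3.505 m/s; Re = 2.06e+04; ε/D = 0.000567; Haaland → f = 0.02662; ΔP_A = f(L/D)(ρV²/2) = 7.26e+04 Pa.
Pipe B: V = Q/A = 0.0223/0.01112 = 2.005 m/s; Re = 1.558e+04; ε/D = 0.000378; Haaland → f = 0.02802; ΔP_B = f(L/D)(ρV²/2) = 6726 Pa.
ΔP_A/ΔP_B = 7.26e+04/6726 = 10.8.

ΔP_A/ΔP_B ≈ 10.8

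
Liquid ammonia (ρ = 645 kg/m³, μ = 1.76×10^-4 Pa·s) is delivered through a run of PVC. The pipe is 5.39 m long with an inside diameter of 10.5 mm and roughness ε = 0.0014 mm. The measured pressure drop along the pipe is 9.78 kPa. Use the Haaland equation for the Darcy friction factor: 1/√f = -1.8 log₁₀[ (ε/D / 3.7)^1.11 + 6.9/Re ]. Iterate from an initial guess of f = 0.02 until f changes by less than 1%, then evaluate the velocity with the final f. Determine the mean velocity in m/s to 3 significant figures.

V ≈ 1.72 m/s

Rearranging Darcy-Weisbach: V = √(2·ΔP·D/(f·L·ρ)). With ε/D = 1.4e-06/0.0105 = 0.000133, iterate starting from f = 0.02:
  f = 0.02 → V = √(2·9780·0.0105/(0.02·5.39·645)) = 1.719 m/s; Re = ρVD/μ = 6.613e+04; f → 0.01993
Converged (Δf/f < 1%). With the final f = 0.01993: V = √(2·9780·0.0105/(0.01993·5.39·645)) = 1.722 m/s.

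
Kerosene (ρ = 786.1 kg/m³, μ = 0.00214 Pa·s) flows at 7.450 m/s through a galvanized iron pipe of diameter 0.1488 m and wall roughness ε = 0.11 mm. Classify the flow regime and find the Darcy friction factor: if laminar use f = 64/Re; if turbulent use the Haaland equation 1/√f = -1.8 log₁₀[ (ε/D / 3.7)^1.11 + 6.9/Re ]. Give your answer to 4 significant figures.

Re = ρVD/μ = 786.1·7.45·0.1488/0.00214 = 4.072e+05.
Re > 4000 → turbulent. ε/D = 0.00011/0.1488 = 0.000739; Haaland: 1/√f = -1.8 log₁₀[7.83e-05 + 1.69e-05] = 7.238, so f = 0.01909.

f ≈ 0.01909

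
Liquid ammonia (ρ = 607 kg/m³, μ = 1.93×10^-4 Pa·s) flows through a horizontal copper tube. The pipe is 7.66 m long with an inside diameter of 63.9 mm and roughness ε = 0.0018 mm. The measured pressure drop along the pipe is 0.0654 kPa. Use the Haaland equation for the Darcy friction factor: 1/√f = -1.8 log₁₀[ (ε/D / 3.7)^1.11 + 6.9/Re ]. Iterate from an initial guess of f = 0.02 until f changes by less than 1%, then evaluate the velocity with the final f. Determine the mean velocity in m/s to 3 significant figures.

Rearranging Darcy-Weisbach: V = √(2·ΔP·D/(f·L·ρ)). With ε/D = 1.8e-06/0.0639 = 2.82e-05, iterate starting from f = 0.02:
  f = 0.02 → V = √(2·65.4·0.0639/(0.02·7.66·607)) = 0.2998 m/s; Re = ρVD/μ = 6.025e+04; f → 0.01995
Converged (Δf/f < 1%). With the final f = 0.01995: V = √(2·65.4·0.0639/(0.01995·7.66·607)) = 0.3002 m/s.

V ≈ 0.300 m/s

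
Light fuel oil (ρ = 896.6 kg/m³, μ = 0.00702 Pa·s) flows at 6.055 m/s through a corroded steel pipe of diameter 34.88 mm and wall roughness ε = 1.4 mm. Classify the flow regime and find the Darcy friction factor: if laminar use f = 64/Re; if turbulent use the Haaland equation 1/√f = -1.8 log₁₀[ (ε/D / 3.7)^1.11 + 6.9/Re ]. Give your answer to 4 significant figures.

f ≈ 0.06589

Re = ρVD/μ = 896.6·6.055·0.03488/0.00702 = 2.697e+04.
Re > 4000 → turbulent. ε/D = 0.0014/0.03488 = 0.0401; Haaland: 1/√f = -1.8 log₁₀[0.0066 + 0.000256] = 3.896, so f = 0.06589.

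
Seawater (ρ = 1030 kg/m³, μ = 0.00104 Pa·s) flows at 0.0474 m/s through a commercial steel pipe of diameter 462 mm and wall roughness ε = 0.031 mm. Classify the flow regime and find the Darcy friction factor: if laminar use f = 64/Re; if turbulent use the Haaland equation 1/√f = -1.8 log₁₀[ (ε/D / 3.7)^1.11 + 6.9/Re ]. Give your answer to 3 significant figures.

Re = ρVD/μ = 1030·0.0474·0.462/0.00104 = 2.169e+04.
Re > 4000 → turbulent. ε/D = 3.1e-05/0.462 = 6.71e-05; Haaland: 1/√f = -1.8 log₁₀[5.46e-06 + 0.000318] = 6.282, so f = 0.02534.

f ≈ 0.0253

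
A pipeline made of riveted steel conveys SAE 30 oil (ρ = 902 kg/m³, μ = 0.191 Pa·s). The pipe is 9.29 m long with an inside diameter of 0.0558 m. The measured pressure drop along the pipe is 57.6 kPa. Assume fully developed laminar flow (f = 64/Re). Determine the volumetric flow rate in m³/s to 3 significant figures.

Q ≈ 0.00772 m³/s

For laminar flow, f = 64/Re with Re = ρVD/μ, so Darcy-Weisbach reduces to ΔP = 32μLV/D². Solving for V: V = ΔP·D²/(32μL) = 5.76e+04·(0.0558)²/(32·0.191·9.29) = 3.159 m/s.
Check: Re = ρVD/μ = 902·3.159·0.0558/0.191 = 832.3 < 2300, so the laminar assumption holds.
Q = V·A = 3.159·(π/4·0.0558²) = 0.007724 m³/s = 0.00772 m³/s.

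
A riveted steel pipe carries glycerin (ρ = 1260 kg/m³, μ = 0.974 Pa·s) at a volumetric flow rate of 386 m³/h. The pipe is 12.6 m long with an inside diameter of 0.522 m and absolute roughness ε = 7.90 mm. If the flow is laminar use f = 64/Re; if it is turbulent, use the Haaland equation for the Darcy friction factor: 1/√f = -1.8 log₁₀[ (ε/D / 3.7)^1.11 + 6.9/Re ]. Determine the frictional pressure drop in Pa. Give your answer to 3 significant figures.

ΔP ≈ 722 Pa

Q = 386 m³/h = 386/3600 = 0.1072 m³/s.
Cross-sectional area A = πD²/4 = π(0.522)²/4 = 0.214 m²; mean velocity V = Q/A = 0.1072/0.214 = 0.501 m/s.
Reynolds number Re = ρVD/μ = 1260 · 0.501 · 0.522 / 0.974 = 338.3.
Re < 2300 → laminar flow, so f = 64/Re = 64/338.3 = 0.1892 (the turbulent correlation is not needed).
Darcy-Weisbach: ΔP = f(L/D)(ρV²/2) = 0.1892·(12.6/0.522)·(1260·0.501²/2) = 0.1892·24.14·158.1 = 722.1 Pa.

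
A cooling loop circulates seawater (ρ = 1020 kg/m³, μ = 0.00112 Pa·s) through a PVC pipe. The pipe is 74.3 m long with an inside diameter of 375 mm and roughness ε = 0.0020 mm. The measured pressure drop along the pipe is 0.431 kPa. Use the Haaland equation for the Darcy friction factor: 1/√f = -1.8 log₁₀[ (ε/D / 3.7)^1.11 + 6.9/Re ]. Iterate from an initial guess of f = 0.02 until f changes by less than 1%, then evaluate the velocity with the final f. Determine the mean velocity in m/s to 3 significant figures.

V ≈ 0.518 m/s

Rearranging Darcy-Weisbach: V = √(2·ΔP·D/(f·L·ρ)). With ε/D = 2e-06/0.375 = 5.33e-06, iterate starting from f = 0.02:
  f = 0.02 → V = √(2·431·0.375/(0.02·74.3·1020)) = 0.4618 m/s; Re = ρVD/μ = 1.577e+05; f → 0.01627
  f = 0.01627 → V = 0.5121 m/s; Re = 1.749e+05; f → 0.01594
  f = 0.01594 → V = 0.5173 m/s; Re = 1.767e+05; f → 0.01591
Converged (Δf/f < 1%). With the final f = 0.01591: V = √(2·431·0.375/(0.01591·74.3·1020)) = 0.5178 m/s.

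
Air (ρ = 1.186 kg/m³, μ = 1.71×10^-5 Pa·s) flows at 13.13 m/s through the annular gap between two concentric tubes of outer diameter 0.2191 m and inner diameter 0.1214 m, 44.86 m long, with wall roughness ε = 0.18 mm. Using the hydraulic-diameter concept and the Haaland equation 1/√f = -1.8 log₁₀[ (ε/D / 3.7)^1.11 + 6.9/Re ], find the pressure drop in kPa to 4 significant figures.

ΔP ≈ 1.161 kPa

Hydraulic diameter D_h = 4A/P = D_o - D_i = 0.2191 - 0.1214 = 0.0977 m.
Re = ρVD_h/μ = 1.186·13.13·0.0977/1.71e-05 = 8.897e+04.
ε/D_h = 0.00018/0.0977 = 0.00184; Haaland gives 1/√f = -1.8 log₁₀[0.000216+7.76e-05] = 6.359, so f = 0.02473.
ΔP = f(L/D_h)(ρV²/2) = 0.02473·44.86/0.0977·102.2 = 1161 Pa.
ΔP = 1.161 kPa.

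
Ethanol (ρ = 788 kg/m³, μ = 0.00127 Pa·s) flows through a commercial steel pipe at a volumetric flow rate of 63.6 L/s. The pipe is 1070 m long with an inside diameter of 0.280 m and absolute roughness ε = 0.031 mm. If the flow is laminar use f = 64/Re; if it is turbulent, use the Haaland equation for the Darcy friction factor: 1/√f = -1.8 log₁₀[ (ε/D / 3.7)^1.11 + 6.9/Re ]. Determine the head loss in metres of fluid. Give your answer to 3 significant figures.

Q = 63.6 L/s = 63.6/1000 = 0.0636 m³/s.
Cross-sectional area A = πD²/4 = π(0.28)²/4 = 0.06158 m²; mean velocity V = Q/A = 0.0636/0.06158 = 1.033 m/s.
Reynolds number Re = ρVD/μ = 788 · 1.033 · 0.28 / 0.00127 = 1.794e+05.
Re > 4000 → turbulent. Relative roughness ε/D = 3.1e-05/0.28 = 0.000111. Haaland: 1/√f = -1.8 log₁₀[(0.000111/3.7)^1.11 + 6.9/1.794e+05] = -1.8 log₁₀[9.51e-06 + 3.85e-05] = 7.774, so f = 0.01655.
Darcy-Weisbach: ΔP = f(L/D)(ρV²/2) = 0.01655·(1070/0.28)·(788·1.033²/2) = 0.01655·3821·420.3 = 2.658e+04 Pa.
Head loss h_f = ΔP/(ρg) = 2.658e+04/(788·9.81) = 3.44 m.

h_f ≈ 3.44 m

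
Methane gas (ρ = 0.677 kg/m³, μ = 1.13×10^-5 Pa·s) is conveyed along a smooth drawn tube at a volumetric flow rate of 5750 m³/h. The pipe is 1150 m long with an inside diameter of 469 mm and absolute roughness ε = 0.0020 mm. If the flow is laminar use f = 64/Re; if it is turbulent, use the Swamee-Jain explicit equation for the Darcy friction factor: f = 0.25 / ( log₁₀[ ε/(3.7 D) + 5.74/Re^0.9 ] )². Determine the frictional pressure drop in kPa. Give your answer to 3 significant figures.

ΔP ≈ 1.05 kPa

Q = 5750 m³/h = 5750/3600 = 1.597 m³/s.
Cross-sectional area A = πD²/4 = π(0.469)²/4 = 0.1728 m²; mean velocity V = Q/A = 1.597/0.1728 = 9.245 m/s.
Reynolds number Re = ρVD/μ = 0.677 · 9.245 · 0.469 / 1.13e-05 = 2.598e+05.
Re > 4000 → turbulent. Relative roughness ε/D = 2e-06/0.469 = 4.26e-06. Swamee-Jain: f = 0.25/(log₁₀[4.26e-06/3.7 + 5.74/2.598e+05^0.9])² = 0.25/(log₁₀[1.15e-06 + 7.69e-05])² = 0.25/(-4.108)² = 0.01482.
Darcy-Weisbach: ΔP = f(L/D)(ρV²/2) = 0.01482·(1150/0.469)·(0.677·9.245²/2) = 0.01482·2452·28.93 = 1051 Pa.
ΔP = 1051 Pa = 1.05 kPa.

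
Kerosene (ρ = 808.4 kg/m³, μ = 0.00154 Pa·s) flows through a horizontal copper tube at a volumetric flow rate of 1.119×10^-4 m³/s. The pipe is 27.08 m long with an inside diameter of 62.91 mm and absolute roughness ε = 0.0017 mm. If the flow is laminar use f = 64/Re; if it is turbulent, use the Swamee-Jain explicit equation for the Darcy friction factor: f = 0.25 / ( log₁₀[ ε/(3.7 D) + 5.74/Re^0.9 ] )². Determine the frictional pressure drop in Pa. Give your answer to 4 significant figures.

ΔP ≈ 12.14 Pa

Cross-sectional area A = πD²/4 = π(0.06291)²/4 = 0.003108 m²; mean velocity V = Q/A = 0.0001119/0.003108 = 0.036 m/s.
Reynolds number Re = ρVD/μ = 808.4 · 0.036 · 0.06291 / 0.00154 = 1189.
Re < 2300 → laminar flow, so f = 64/Re = 64/1189 = 0.05383 (the turbulent correlation is not needed).
Darcy-Weisbach: ΔP = f(L/D)(ρV²/2) = 0.05383·(27.08/0.06291)·(808.4·0.036²/2) = 0.05383·430.5·0.5238 = 12.14 Pa.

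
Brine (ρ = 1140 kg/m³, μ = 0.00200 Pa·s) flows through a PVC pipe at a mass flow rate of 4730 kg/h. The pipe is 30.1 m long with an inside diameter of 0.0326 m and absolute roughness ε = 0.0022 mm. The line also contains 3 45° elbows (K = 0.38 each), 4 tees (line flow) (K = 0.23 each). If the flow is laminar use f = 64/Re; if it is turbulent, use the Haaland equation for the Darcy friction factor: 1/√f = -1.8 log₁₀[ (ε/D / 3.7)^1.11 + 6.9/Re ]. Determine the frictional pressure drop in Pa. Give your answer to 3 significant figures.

ΔP ≈ 26700 Pa

ṁ = 4730 kg/h = 4730/3600 = 1.314 kg/s.
A = πD²/4 = π(0.0326)²/4 = 0.0008347 m²; mean velocity V = ṁ/(ρA) = 1.314/(1140 · 0.0008347) = 1.381 m/s.
Reynolds number Re = ρVD/μ = 1140 · 1.381 · 0.0326 / 0.002 = 2.566e+04.
Re > 4000 → turbulent. Relative roughness ε/D = 2.2e-06/0.0326 = 6.75e-05. Haaland: 1/√f = -1.8 log₁₀[(6.75e-05/3.7)^1.11 + 6.9/2.566e+04] = -1.8 log₁₀[5.49e-06 + 0.000269] = 6.411, so f = 0.02433.
Total minor-loss coefficient ΣK = 3·0.38 + 4·0.23 = 2.06.
ΔP = [f·L/D + ΣK]·(ρV²/2) = [0.02433·30.1/0.0326 + 2.06]·(1140·1.381²/2) = [22.47 + 2.06]·1087 = 2.665e+04 Pa.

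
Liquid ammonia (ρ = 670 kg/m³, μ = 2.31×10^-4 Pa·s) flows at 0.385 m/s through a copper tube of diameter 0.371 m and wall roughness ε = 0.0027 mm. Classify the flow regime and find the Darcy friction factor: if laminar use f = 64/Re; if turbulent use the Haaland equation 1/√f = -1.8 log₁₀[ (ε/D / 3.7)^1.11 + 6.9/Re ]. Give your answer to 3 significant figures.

f ≈ 0.0136

Re = ρVD/μ = 670·0.385·0.371/0.000231 = 4.143e+05.
Re > 4000 → turbulent. ε/D = 2.7e-06/0.371 = 7.28e-06; Haaland: 1/√f = -1.8 log₁₀[4.64e-07 + 1.67e-05] = 8.58, so f = 0.01358.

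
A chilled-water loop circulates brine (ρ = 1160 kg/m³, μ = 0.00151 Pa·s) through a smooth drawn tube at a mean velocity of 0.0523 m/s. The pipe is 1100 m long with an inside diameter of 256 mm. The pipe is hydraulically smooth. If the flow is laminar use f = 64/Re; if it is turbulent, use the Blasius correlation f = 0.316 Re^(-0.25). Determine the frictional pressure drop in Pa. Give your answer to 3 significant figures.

Reynolds number Re = ρVD/μ = 1160 · 0.0523 · 0.256 / 0.00151 = 1.029e+04.
Re > 4000 → turbulent. Smooth-pipe (Blasius): f = 0.316 Re^(-0.25) = 0.316/(1.029e+04)^0.25 = 0.03138.
Darcy-Weisbach: ΔP = f(L/D)(ρV²/2) = 0.03138·(1100/0.256)·(1160·0.0523²/2) = 0.03138·4297·1.586 = 213.9 Pa.

ΔP ≈ 214 Pa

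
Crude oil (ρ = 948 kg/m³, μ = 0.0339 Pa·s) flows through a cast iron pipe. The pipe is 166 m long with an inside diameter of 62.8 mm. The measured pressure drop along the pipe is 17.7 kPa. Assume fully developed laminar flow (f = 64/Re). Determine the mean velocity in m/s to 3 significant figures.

V ≈ 0.388 m/s

For laminar flow, f = 64/Re with Re = ρVD/μ, so Darcy-Weisbach reduces to ΔP = 32μLV/D². Solving for V: V = ΔP·D²/(32μL) = 1.77e+04·(0.0628)²/(32·0.0339·166) = 0.3876 m/s.
Check: Re = ρVD/μ = 948·0.3876·0.0628/0.0339 = 680.8 < 2300, so the laminar assumption holds.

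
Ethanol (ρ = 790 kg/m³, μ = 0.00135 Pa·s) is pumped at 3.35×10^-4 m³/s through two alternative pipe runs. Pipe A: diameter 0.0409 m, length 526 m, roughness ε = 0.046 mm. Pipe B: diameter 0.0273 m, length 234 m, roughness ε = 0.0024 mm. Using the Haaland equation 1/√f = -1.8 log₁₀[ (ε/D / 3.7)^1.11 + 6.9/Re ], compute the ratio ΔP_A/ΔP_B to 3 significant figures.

ΔP_A/ΔP_B ≈ 0.344

Pipe A: V = Q/A = 0.000335/0.001314 = 0.255 m/s; Re = 6103; ε/D = 0.00112; Haaland → f = 0.03667; ΔP_A = f(L/D)(ρV²/2) = 1.211e+04 Pa.
Pipe B: V = Q/A = 0.000335/0.0005853 = 0.5723 m/s; Re = 9143; ε/D = 8.79e-05; Haaland → f = 0.03175; ΔP_B = f(L/D)(ρV²/2) = 3.521e+04 Pa.
ΔP_A/ΔP_B = 1.211e+04/3.521e+04 = 0.344.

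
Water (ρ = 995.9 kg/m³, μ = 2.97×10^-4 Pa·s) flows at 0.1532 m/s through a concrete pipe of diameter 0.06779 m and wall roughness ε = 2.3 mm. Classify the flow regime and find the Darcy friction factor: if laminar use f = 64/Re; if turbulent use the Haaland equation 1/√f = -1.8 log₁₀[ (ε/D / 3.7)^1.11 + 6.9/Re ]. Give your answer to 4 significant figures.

Re = ρVD/μ = 995.9·0.1532·0.06779/0.000297 = 3.482e+04.
Re > 4000 → turbulent. ε/D = 0.0023/0.06779 = 0.0339; Haaland: 1/√f = -1.8 log₁₀[0.00547 + 0.000198] = 4.043, so f = 0.06117.

f ≈ 0.06117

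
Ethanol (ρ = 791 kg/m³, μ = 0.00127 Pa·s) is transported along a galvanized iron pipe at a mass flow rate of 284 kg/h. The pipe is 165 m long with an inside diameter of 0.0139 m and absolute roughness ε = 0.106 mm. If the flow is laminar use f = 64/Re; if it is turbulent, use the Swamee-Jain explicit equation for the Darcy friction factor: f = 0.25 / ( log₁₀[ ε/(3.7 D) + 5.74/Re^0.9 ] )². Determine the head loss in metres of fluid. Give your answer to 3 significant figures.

ṁ = 284 kg/h = 284/3600 = 0.07889 kg/s.
A = πD²/4 = π(0.0139)²/4 = 0.0001517 m²; mean velocity V = ṁ/(ρA) = 0.07889/(791 · 0.0001517) = 0.6572 m/s.
Reynolds number Re = ρVD/μ = 791 · 0.6572 · 0.0139 / 0.00127 = 5690.
Re > 4000 → turbulent. Relative roughness ε/D = 0.000106/0.0139 = 0.00763. Swamee-Jain: f = 0.25/(log₁₀[0.00763/3.7 + 5.74/5690^0.9])² = 0.25/(log₁₀[0.00206 + 0.0024])² = 0.25/(-2.351)² = 0.04523.
Darcy-Weisbach: ΔP = f(L/D)(ρV²/2) = 0.04523·(165/0.0139)·(791·0.6572²/2) = 0.04523·1.187e+04·170.8 = 9.172e+04 Pa.
Head loss h_f = ΔP/(ρg) = 9.172e+04/(791·9.81) = 11.8 m.

h_f ≈ 11.8 m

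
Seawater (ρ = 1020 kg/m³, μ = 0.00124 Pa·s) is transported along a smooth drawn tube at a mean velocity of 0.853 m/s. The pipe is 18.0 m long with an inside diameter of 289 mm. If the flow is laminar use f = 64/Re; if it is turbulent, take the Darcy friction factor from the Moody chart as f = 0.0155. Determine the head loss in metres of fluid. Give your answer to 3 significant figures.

h_f ≈ 0.0358 m

Reynolds number Re = ρVD/μ = 1020 · 0.853 · 0.289 / 0.00124 = 2.028e+05.
Re > 4000 → turbulent; use the Moody-chart value f = 0.0155.
Darcy-Weisbach: ΔP = f(L/D)(ρV²/2) = 0.0155·(18/0.289)·(1020·0.853²/2) = 0.0155·62.28·371.1 = 358.2 Pa.
Head loss h_f = ΔP/(ρg) = 358.2/(1020·9.81) = 0.0358 m.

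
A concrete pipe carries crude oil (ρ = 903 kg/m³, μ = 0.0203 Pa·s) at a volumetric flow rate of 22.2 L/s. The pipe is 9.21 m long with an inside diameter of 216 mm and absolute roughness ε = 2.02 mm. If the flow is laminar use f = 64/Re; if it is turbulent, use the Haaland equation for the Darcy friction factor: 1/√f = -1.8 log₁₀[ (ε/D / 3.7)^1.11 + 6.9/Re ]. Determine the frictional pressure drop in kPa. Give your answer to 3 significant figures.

Q = 22.2 L/s = 22.2/1000 = 0.0222 m³/s.
Cross-sectional area A = πD²/4 = π(0.216)²/4 = 0.03664 m²; mean velocity V = Q/A = 0.0222/0.03664 = 0.6058 m/s.
Reynolds number Re = ρVD/μ = 903 · 0.6058 · 0.216 / 0.0203 = 5821.
Re > 4000 → turbulent. Relative roughness ε/D = 0.00202/0.216 = 0.00935. Haaland: 1/√f = -1.8 log₁₀[(0.00935/3.7)^1.11 + 6.9/5821] = -1.8 log₁₀[0.00131 + 0.00119] = 4.685, so f = 0.04555.
Darcy-Weisbach: ΔP = f(L/D)(ρV²/2) = 0.04555·(9.21/0.216)·(903·0.6058²/2) = 0.04555·42.64·165.7 = 321.9 Pa.
ΔP = 321.9 Pa = 0.322 kPa.

ΔP ≈ 0.322 kPa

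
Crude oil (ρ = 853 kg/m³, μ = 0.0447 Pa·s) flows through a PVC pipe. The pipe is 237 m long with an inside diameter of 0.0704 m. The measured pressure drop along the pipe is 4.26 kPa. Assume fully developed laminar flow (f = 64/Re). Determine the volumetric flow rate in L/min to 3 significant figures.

For laminar flow, f = 64/Re with Re = ρVD/μ, so Darcy-Weisbach reduces to ΔP = 32μLV/D². Solving for V: V = ΔP·D²/(32μL) = 4260·(0.0704)²/(32·0.0447·237) = 0.06228 m/s.
Check: Re = ρVD/μ = 853·0.06228·0.0704/0.0447 = 83.67 < 2300, so the laminar assumption holds.
Q = V·A = 0.06228·(π/4·0.0704²) = 0.0002424 m³/s = 14.5 L/min.

Q ≈ 14.5 L/min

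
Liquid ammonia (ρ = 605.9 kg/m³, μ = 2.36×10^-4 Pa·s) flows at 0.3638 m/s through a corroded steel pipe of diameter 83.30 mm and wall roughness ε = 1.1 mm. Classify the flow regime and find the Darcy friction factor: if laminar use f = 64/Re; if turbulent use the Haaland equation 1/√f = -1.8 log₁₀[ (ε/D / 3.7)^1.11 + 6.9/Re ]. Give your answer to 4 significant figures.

Re = ρVD/μ = 605.9·0.3638·0.0833/0.000236 = 7.78e+04.
Re > 4000 → turbulent. ε/D = 0.0011/0.0833 = 0.0132; Haaland: 1/√f = -1.8 log₁₀[0.00192 + 8.87e-05] = 4.855, so f = 0.04243.

f ≈ 0.04243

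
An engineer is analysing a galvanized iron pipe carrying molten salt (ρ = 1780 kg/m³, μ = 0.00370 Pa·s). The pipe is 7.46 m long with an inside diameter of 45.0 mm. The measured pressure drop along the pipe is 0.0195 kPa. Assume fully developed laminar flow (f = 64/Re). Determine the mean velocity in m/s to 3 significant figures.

For laminar flow, f = 64/Re with Re = ρVD/μ, so Darcy-Weisbach reduces to ΔP = 32μLV/D². Solving for V: V = ΔP·D²/(32μL) = 19.5·(0.045)²/(32·0.0037·7.46) = 0.04471 m/s.
Check: Re = ρVD/μ = 1780·0.04471·0.045/0.0037 = 967.8 < 2300, so the laminar assumption holds.

V ≈ 0.0447 m/s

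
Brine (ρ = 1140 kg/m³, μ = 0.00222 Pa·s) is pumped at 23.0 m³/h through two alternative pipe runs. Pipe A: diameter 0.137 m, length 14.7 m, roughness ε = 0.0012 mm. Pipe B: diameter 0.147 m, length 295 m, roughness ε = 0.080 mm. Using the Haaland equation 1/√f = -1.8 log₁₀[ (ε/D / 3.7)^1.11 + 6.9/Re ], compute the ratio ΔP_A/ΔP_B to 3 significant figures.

Pipe A: V = Q/A = 0.006389/0.01474 = 0.4334 m/s; Re = 3.049e+04; ε/D = 8.76e-06; Haaland → f = 0.02324; ΔP_A = f(L/D)(ρV²/2) = 267 Pa.
Pipe B: V = Q/A = 0.006389/0.01697 = 0.3764 m/s; Re = 2.842e+04; ε/D = 0.000544; Haaland → f = 0.02484; ΔP_B = f(L/D)(ρV²/2) = 4026 Pa.
ΔP_A/ΔP_B = 267/4026 = 0.0663.

ΔP_A/ΔP_B ≈ 0.0663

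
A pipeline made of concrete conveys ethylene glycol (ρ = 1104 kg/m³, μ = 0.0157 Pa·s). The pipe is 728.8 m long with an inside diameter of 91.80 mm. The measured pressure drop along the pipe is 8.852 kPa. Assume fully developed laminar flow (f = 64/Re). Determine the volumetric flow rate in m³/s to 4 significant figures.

Q ≈ 0.001348 m³/s

For laminar flow, f = 64/Re with Re = ρVD/μ, so Darcy-Weisbach reduces to ΔP = 32μLV/D². Solving for V: V = ΔP·D²/(32μL) = 8852·(0.0918)²/(32·0.0157·728.8) = 0.2037 m/s.
Check: Re = ρVD/μ = 1104·0.2037·0.0918/0.0157 = 1315 < 2300, so the laminar assumption holds.
Q = V·A = 0.2037·(π/4·0.0918²) = 0.001348 m³/s = 0.001348 m³/s.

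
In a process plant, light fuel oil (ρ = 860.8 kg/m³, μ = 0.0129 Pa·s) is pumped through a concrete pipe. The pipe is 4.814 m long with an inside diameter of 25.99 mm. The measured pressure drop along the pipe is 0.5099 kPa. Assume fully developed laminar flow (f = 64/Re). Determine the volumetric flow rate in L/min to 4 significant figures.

For laminar flow, f = 64/Re with Re = ρVD/μ, so Darcy-Weisbach reduces to ΔP = 32μLV/D². Solving for V: V = ΔP·D²/(32μL) = 509.9·(0.02599)²/(32·0.0129·4.814) = 0.1733 m/s.
Check: Re = ρVD/μ = 860.8·0.1733·0.02599/0.0129 = 300.6 < 2300, so the laminar assumption holds.
Q = V·A = 0.1733·(π/4·0.02599²) = 9.195e-05 m³/s = 5.517 L/min.

Q ≈ 5.517 L/min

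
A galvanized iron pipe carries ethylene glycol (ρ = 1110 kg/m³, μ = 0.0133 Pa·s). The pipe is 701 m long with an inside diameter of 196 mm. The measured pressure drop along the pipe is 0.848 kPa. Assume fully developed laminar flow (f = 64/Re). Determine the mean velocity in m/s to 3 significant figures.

For laminar flow, f = 64/Re with Re = ρVD/μ, so Darcy-Weisbach reduces to ΔP = 32μLV/D². Solving for V: V = ΔP·D²/(32μL) = 848·(0.196)²/(32·0.0133·701) = 0.1092 m/s.
Check: Re = ρVD/μ = 1110·0.1092·0.196/0.0133 = 1786 < 2300, so the laminar assumption holds.

V ≈ 0.109 m/s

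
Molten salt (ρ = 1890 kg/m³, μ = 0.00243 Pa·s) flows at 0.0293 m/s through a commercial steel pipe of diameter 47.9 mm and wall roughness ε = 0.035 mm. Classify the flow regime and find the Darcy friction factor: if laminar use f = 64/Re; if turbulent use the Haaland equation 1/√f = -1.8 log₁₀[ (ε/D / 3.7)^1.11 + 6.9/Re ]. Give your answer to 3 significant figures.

Re = ρVD/μ = 1890·0.0293·0.0479/0.00243 = 1092.
Re < 2300 → laminar, so f = 64/Re = 0.05863 (roughness is irrelevant in laminar flow).

f ≈ 0.0586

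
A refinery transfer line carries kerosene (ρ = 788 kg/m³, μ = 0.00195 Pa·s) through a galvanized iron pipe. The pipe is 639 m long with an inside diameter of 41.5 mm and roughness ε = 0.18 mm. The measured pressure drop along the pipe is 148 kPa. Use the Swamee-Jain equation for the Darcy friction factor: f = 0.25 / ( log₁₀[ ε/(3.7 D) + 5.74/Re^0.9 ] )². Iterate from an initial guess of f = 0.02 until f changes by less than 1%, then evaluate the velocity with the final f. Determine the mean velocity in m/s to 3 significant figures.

V ≈ 0.827 m/s

Rearranging Darcy-Weisbach: V = √(2·ΔP·D/(f·L·ρ)). With ε/D = 0.00018/0.0415 = 0.00434, iterate starting from f = 0.02:
  f = 0.02 → V = √(2·1.48e+05·0.0415/(0.02·639·788)) = 1.104 m/s; Re = ρVD/μ = 1.852e+04; f → 0.03432
  f = 0.03432 → V = 0.8431 m/s; Re = 1.414e+04; f → 0.03554
  f = 0.03554 → V = 0.8285 m/s; Re = 1.389e+04; f → 0.03563
Converged (Δf/f < 1%). With the final f = 0.03563: V = √(2·1.48e+05·0.0415/(0.03563·639·788)) = 0.8275 m/s.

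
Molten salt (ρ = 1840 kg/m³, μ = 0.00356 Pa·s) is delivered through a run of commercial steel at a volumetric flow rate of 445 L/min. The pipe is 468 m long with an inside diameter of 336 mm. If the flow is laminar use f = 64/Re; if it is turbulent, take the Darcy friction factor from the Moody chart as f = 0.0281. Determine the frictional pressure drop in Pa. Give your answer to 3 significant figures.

ΔP ≈ 252 Pa

Q = 445 L/min = 445/60000 = 0.007417 m³/s.
Cross-sectional area A = πD²/4 = π(0.336)²/4 = 0.08867 m²; mean velocity V = Q/A = 0.007417/0.08867 = 0.08365 m/s.
Reynolds number Re = ρVD/μ = 1840 · 0.08365 · 0.336 / 0.00356 = 1.453e+04.
Re > 4000 → turbulent; use the Moody-chart value f = 0.0281.
Darcy-Weisbach: ΔP = f(L/D)(ρV²/2) = 0.0281·(468/0.336)·(1840·0.08365²/2) = 0.0281·1393·6.437 = 251.9 Pa.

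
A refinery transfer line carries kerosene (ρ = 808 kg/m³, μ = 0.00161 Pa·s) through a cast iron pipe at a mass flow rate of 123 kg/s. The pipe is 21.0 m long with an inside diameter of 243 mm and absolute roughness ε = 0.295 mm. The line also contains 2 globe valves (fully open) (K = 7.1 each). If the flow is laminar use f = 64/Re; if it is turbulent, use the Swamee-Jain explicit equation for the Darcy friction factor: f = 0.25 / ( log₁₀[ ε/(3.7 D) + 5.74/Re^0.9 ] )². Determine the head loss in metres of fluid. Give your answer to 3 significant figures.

h_f ≈ 8.81 m

A = πD²/4 = π(0.243)²/4 = 0.04638 m²; mean velocity V = ṁ/(ρA) = 123/(808 · 0.04638) = 3.282 m/s.
Reynolds number Re = ρVD/μ = 808 · 3.282 · 0.243 / 0.00161 = 4.003e+05.
Re > 4000 → turbulent. Relative roughness ε/D = 0.000295/0.243 = 0.00121. Swamee-Jain: f = 0.25/(log₁₀[0.00121/3.7 + 5.74/4.003e+05^0.9])² = 0.25/(log₁₀[0.000328 + 5.21e-05])² = 0.25/(-3.42)² = 0.02137.
Total minor-loss coefficient ΣK = 2·7.1 = 14.2.
ΔP = [f·L/D + ΣK]·(ρV²/2) = [0.02137·21/0.243 + 14.2]·(808·3.282²/2) = [1.847 + 14.2]·4353 = 6.985e+04 Pa.
Head loss h_f = ΔP/(ρg) = 6.985e+04/(808·9.81) = 8.81 m.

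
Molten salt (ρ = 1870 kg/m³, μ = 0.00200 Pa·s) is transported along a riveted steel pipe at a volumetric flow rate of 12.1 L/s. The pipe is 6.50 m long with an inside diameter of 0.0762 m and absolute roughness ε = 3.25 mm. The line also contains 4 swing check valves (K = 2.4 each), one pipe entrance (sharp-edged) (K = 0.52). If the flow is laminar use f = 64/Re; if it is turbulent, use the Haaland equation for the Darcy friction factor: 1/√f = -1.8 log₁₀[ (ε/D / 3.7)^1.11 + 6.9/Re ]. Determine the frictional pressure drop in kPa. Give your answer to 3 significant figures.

ΔP ≈ 104 kPa

Q = 12.1 L/s = 12.1/1000 = 0.0121 m³/s.
Cross-sectional area A = πD²/4 = π(0.0762)²/4 = 0.00456 m²; mean velocity V = Q/A = 0.0121/0.00456 = 2.653 m/s.
Reynolds number Re = ρVD/μ = 1870 · 2.653 · 0.0762 / 0.002 = 1.89e+05.
Re > 4000 → turbulent. Relative roughness ε/D = 0.00325/0.0762 = 0.0427. Haaland: 1/√f = -1.8 log₁₀[(0.0427/3.7)^1.11 + 6.9/1.89e+05] = -1.8 log₁₀[0.00706 + 3.65e-05] = 3.869, so f = 0.06682.
Total minor-loss coefficient ΣK = 4·2.4 + 1·0.52 = 10.1.
ΔP = [f·L/D + ΣK]·(ρV²/2) = [0.06682·6.5/0.0762 + 10.1]·(1870·2.653²/2) = [5.7 + 10.1]·6582 = 1.041e+05 Pa.
ΔP = 1.041e+05 Pa = 104 kPa.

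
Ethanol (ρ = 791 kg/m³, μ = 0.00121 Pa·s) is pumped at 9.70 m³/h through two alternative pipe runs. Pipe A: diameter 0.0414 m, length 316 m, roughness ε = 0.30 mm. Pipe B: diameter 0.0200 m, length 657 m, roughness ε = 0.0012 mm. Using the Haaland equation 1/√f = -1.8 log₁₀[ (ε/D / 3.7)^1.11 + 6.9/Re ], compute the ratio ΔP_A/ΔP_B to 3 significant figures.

ΔP_A/ΔP_B ≈ 0.0253

Pipe A: V = Q/A = 0.002694/0.001346 = 2.002 m/s; Re = 5.417e+04; ε/D = 0.00725; Haaland → f = 0.03539; ΔP_A = f(L/D)(ρV²/2) = 4.28e+05 Pa.
Pipe B: V = Q/A = 0.002694/0.0003142 = 8.577 m/s; Re = 1.121e+05; ε/D = 6e-05; Haaland → f = 0.01768; ΔP_B = f(L/D)(ρV²/2) = 1.69e+07 Pa.
ΔP_A/ΔP_B = 4.28e+05/1.69e+07 = 0.0253.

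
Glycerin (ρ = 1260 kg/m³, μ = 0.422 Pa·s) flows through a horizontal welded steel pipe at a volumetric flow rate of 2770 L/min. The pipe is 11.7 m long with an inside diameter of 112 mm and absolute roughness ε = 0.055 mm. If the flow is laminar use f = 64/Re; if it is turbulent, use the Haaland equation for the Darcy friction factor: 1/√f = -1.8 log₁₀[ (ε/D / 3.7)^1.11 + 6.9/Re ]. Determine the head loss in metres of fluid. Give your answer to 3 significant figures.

Q = 2770 L/min = 2770/60000 = 0.04617 m³/s.
Cross-sectional area A = πD²/4 = π(0.112)²/4 = 0.009852 m²; mean velocity V = Q/A = 0.04617/0.009852 = 4.686 m/s.
Reynolds number Re = ρVD/μ = 1260 · 4.686 · 0.112 / 0.422 = 1567.
Re < 2300 → laminar flow, so f = 64/Re = 64/1567 = 0.04084 (the turbulent correlation is not needed).
Darcy-Weisbach: ΔP = f(L/D)(ρV²/2) = 0.04084·(11.7/0.112)·(1260·4.686²/2) = 0.04084·104.5·1.383e+04 = 5.902e+04 Pa.
Head loss h_f = ΔP/(ρg) = 5.902e+04/(1260·9.81) = 4.78 m.

h_f ≈ 4.78 m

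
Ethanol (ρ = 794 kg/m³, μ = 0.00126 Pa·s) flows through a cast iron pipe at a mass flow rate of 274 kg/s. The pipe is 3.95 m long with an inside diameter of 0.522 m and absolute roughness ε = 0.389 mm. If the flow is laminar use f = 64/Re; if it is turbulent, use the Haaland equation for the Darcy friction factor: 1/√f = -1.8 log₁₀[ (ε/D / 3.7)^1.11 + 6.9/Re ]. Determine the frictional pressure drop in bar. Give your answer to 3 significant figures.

A = πD²/4 = π(0.522)²/4 = 0.214 m²; mean velocity V = ṁ/(ρA) = 274/(794 · 0.214) = 1.612 m/s.
Reynolds number Re = ρVD/μ = 794 · 1.612 · 0.522 / 0.00126 = 5.304e+05.
Re > 4000 → turbulent. Relative roughness ε/D = 0.000389/0.522 = 0.000745. Haaland: 1/√f = -1.8 log₁₀[(0.000745/3.7)^1.11 + 6.9/5.304e+05] = -1.8 log₁₀[7.9e-05 + 1.3e-05] = 7.265, so f = 0.01895.
Darcy-Weisbach: ΔP = f(L/D)(ρV²/2) = 0.01895·(3.95/0.522)·(794·1.612²/2) = 0.01895·7.567·1032 = 148 Pa.
ΔP = 148 Pa = 0.00148 bar.

ΔP ≈ 0.00148 bar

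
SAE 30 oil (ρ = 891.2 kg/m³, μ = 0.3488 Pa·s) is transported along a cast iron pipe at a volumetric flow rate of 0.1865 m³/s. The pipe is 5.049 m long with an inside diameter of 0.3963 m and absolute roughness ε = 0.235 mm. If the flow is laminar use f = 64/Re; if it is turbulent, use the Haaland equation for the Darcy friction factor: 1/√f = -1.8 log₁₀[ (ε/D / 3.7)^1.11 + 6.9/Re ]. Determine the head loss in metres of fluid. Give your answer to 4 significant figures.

h_f ≈ 0.06206 m

Cross-sectional area A = πD²/4 = π(0.3963)²/4 = 0.1233 m²; mean velocity V = Q/A = 0.1865/0.1233 = 1.512 m/s.
Reynolds number Re = ρVD/μ = 891.2 · 1.512 · 0.3963 / 0.349 = 1531.
Re < 2300 → laminar flow, so f = 64/Re = 64/1531 = 0.0418 (the turbulent correlation is not needed).
Darcy-Weisbach: ΔP = f(L/D)(ρV²/2) = 0.0418·(5.049/0.3963)·(891.2·1.512²/2) = 0.0418·12.74·1019 = 542.5 Pa.
Head loss h_f = ΔP/(ρg) = 542.5/(891.2·9.81) = 0.06206 m.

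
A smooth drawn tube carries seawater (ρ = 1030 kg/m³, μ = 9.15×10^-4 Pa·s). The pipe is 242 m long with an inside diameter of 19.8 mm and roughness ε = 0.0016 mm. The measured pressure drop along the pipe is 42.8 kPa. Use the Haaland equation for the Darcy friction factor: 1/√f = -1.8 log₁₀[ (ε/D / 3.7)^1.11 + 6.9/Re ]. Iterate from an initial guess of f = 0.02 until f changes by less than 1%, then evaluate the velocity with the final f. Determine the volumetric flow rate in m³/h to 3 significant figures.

Rearranging Darcy-Weisbach: V = √(2·ΔP·D/(f·L·ρ)). With ε/D = 1.6e-06/0.0198 = 8.08e-05, iterate starting from f = 0.02:
  f = 0.02 → V = √(2·4.28e+04·0.0198/(0.02·242·1030)) = 0.5831 m/s; Re = ρVD/μ = 1.3e+04; f → 0.02887
  f = 0.02887 → V = 0.4853 m/s; Re = 1.082e+04; f → 0.03032
  f = 0.03032 → V = 0.4736 m/s; Re = 1.056e+04; f → 0.03052
Converged (Δf/f < 1%). With the final f = 0.03052: V = √(2·4.28e+04·0.0198/(0.03052·242·1030)) = 0.472 m/s.
Q = V·A = 0.472·(π/4·0.0198²) = 0.0001453 m³/s = 0.523 m³/h.

Q ≈ 0.523 m³/h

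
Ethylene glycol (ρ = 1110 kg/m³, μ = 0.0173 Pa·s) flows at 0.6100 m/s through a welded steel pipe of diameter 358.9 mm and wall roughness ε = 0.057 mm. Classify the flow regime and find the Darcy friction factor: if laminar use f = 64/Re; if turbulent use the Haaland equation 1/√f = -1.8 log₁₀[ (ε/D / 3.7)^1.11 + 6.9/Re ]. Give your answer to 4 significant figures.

f ≈ 0.02840

Re = ρVD/μ = 1110·0.61·0.3589/0.0173 = 1.405e+04.
Re > 4000 → turbulent. ε/D = 5.7e-05/0.3589 = 0.000159; Haaland: 1/√f = -1.8 log₁₀[1.42e-05 + 0.000491] = 5.933, so f = 0.0284.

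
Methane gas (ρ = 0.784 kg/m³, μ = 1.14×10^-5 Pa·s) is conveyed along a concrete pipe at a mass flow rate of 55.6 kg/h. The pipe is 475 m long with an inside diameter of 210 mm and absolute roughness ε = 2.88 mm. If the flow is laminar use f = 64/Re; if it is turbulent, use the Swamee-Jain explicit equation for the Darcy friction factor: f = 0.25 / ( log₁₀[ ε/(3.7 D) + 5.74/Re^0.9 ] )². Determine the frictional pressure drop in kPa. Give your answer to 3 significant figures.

ṁ = 55.6 kg/h = 55.6/3600 = 0.01544 kg/s.
A = πD²/4 = π(0.21)²/4 = 0.03464 m²; mean velocity V = ṁ/(ρA) = 0.01544/(0.784 · 0.03464) = 0.5688 m/s.
Reynolds number Re = ρVD/μ = 0.784 · 0.5688 · 0.21 / 1.14e-05 = 8214.
Re > 4000 → turbulent. Relative roughness ε/D = 0.00288/0.21 = 0.0137. Swamee-Jain: f = 0.25/(log₁₀[0.0137/3.7 + 5.74/8214^0.9])² = 0.25/(log₁₀[0.00371 + 0.00172])² = 0.25/(-2.265)² = 0.04871.
Darcy-Weisbach: ΔP = f(L/D)(ρV²/2) = 0.04871·(475/0.21)·(0.784·0.5688²/2) = 0.04871·2262·0.1268 = 13.97 Pa.
ΔP = 13.97 Pa = 0.0140 kPa.

ΔP ≈ 0.0140 kPa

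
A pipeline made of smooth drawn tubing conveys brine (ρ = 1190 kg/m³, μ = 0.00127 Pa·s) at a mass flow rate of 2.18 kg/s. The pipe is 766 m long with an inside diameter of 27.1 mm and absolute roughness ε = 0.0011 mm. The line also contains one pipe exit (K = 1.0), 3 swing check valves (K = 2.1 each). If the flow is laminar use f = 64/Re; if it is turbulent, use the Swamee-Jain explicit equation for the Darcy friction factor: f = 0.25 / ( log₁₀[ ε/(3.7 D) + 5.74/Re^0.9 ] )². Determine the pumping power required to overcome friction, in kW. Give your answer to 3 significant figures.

P ≈ 5.96 kW

A = πD²/4 = π(0.0271)²/4 = 0.0005768 m²; mean velocity V = ṁ/(ρA) = 2.18/(1190 · 0.0005768) = 3.176 m/s.
Reynolds number Re = ρVD/μ = 1190 · 3.176 · 0.0271 / 0.00127 = 8.065e+04.
Re > 4000 → turbulent. Relative roughness ε/D = 1.1e-06/0.0271 = 4.06e-05. Swamee-Jain: f = 0.25/(log₁₀[4.06e-05/3.7 + 5.74/8.065e+04^0.9])² = 0.25/(log₁₀[1.1e-05 + 0.00022])² = 0.25/(-3.636)² = 0.01891.
Total minor-loss coefficient ΣK = 1·1 + 3·2.1 = 7.3.
ΔP = [f·L/D + ΣK]·(ρV²/2) = [0.01891·766/0.0271 + 7.3]·(1190·3.176²/2) = [534.5 + 7.3]·6002 = 3.252e+06 Pa.
Q = ṁ/ρ = 2.18/1190 = 0.001832 m³/s.
Pumping power P = QΔP = 0.001832·3.252e+06 = 5957 W = 5.96 kW.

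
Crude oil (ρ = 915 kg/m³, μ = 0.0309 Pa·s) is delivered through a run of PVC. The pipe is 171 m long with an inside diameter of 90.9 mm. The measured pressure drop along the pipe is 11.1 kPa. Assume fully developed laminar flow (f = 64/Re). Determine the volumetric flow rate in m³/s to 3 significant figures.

For laminar flow, f = 64/Re with Re = ρVD/μ, so Darcy-Weisbach reduces to ΔP = 32μLV/D². Solving for V: V = ΔP·D²/(32μL) = 1.11e+04·(0.0909)²/(32·0.0309·171) = 0.5424 m/s.
Check: Re = ρVD/μ = 915·0.5424·0.0909/0.0309 = 1460 < 2300, so the laminar assumption holds.
Q = V·A = 0.5424·(π/4·0.0909²) = 0.00352 m³/s = 0.00352 m³/s.

Q ≈ 0.00352 m³/s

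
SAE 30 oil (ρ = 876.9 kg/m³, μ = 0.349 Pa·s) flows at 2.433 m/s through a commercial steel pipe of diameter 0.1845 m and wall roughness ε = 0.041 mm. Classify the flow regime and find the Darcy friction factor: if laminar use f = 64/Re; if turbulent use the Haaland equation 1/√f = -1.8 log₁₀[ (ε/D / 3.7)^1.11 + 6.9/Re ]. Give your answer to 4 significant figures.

Re = ρVD/μ = 876.9·2.433·0.1845/0.349 = 1128.
Re < 2300 → laminar, so f = 64/Re = 0.05674 (roughness is irrelevant in laminar flow).

f ≈ 0.05674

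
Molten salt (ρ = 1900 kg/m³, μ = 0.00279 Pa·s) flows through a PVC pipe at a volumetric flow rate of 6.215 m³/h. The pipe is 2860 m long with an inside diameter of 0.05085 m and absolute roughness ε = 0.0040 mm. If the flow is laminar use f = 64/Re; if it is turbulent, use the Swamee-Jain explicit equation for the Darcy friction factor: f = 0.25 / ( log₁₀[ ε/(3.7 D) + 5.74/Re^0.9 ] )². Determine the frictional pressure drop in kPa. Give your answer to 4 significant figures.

Q = 6.215 m³/h = 6.215/3600 = 0.001726 m³/s.
Cross-sectional area A = πD²/4 = π(0.05085)²/4 = 0.002031 m²; mean velocity V = Q/A = 0.001726/0.002031 = 0.8501 m/s.
Reynolds number Re = ρVD/μ = 1900 · 0.8501 · 0.05085 / 0.00279 = 2.944e+04.
Re > 4000 → turbulent. Relative roughness ε/D = 4e-06/0.05085 = 7.87e-05. Swamee-Jain: f = 0.25/(log₁₀[7.87e-05/3.7 + 5.74/2.944e+04^0.9])² = 0.25/(log₁₀[2.13e-05 + 0.000546])² = 0.25/(-3.247)² = 0.02372.
Darcy-Weisbach: ΔP = f(L/D)(ρV²/2) = 0.02372·(2860/0.05085)·(1900·0.8501²/2) = 0.02372·5.624e+04·686.5 = 9.159e+05 Pa.
ΔP = 9.159e+05 Pa = 915.9 kPa.

ΔP ≈ 915.9 kPa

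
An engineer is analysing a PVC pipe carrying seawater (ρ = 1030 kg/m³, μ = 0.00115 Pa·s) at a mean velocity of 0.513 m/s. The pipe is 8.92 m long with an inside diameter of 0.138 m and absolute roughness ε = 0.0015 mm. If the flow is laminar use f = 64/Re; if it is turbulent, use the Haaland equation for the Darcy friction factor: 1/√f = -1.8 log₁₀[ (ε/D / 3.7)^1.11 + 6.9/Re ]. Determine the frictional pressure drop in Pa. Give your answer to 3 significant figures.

ΔP ≈ 172 Pa

Reynolds number Re = ρVD/μ = 1030 · 0.513 · 0.138 / 0.00115 = 6.341e+04.
Re > 4000 → turbulent. Relative roughness ε/D = 1.5e-06/0.138 = 1.09e-05. Haaland: 1/√f = -1.8 log₁₀[(1.09e-05/3.7)^1.11 + 6.9/6.341e+04] = -1.8 log₁₀[7.24e-07 + 0.000109] = 7.129, so f = 0.01968.
Darcy-Weisbach: ΔP = f(L/D)(ρV²/2) = 0.01968·(8.92/0.138)·(1030·0.513²/2) = 0.01968·64.64·135.5 = 172.4 Pa.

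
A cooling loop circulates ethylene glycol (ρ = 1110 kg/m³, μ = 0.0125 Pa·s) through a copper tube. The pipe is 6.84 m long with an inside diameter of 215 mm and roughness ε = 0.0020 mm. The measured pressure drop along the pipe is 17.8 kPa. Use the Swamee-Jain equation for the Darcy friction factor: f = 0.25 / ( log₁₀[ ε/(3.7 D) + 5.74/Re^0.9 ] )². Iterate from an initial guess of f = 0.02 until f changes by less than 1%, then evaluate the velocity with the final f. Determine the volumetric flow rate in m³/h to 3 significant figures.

Rearranging Darcy-Weisbach: V = √(2·ΔP·D/(f·L·ρ)). With ε/D = 2e-06/0.215 = 9.3e-06, iterate starting from f = 0.02:
  f = 0.02 → V = √(2·1.78e+04·0.215/(0.02·6.84·1110)) = 7.1 m/s; Re = ρVD/μ = 1.355e+05; f → 0.01685
  f = 0.01685 → V = 7.735 m/s; Re = 1.477e+05; f → 0.01656
  f = 0.01656 → V = 7.802 m/s; Re = 1.489e+05; f → 0.01654
Converged (Δf/f < 1%). With the final f = 0.01654: V = √(2·1.78e+04·0.215/(0.01654·6.84·1110)) = 7.808 m/s.
Q = V·A = 7.808·(π/4·0.215²) = 0.2835 m³/s = 1020 m³/h.

Q ≈ 1020 m³/h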